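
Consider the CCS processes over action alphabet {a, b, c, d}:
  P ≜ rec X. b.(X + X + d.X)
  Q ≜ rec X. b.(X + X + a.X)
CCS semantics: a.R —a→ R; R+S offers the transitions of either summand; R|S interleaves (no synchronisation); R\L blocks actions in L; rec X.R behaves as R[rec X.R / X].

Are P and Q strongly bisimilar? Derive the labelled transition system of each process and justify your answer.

P ≁ Q

P's transition system — 2 states:
  p0 = rec X. b.(X + X + d.X) has moves —b→ p1
  p1 = (rec X. b.(X + X + d.X)) + (rec X. b.(X + X + d.X)) + d.(rec X. b.(X + X + d.X)) has moves —b→ p1, —d→ p0
Q's transition system — 2 states:
  q0 = rec X. b.(X + X + a.X) has moves —b→ q1
  q1 = (rec X. b.(X + X + a.X)) + (rec X. b.(X + X + a.X)) + a.(rec X. b.(X + X + a.X)) has moves —a→ q0, —b→ q1
Bisimilarity quotient blocks:
  B0 = {p0}
  B1 = {p1}
  B2 = {q0}
  B3 = {q1}
p0 ∈ B0, q0 ∈ B2 → different blocks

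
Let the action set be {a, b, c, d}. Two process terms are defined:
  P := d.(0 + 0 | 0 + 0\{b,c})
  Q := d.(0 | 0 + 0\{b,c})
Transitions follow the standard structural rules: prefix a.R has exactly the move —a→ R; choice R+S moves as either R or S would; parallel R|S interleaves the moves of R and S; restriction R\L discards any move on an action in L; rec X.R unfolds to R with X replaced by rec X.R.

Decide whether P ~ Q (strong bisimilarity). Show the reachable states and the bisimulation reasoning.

bisimilar

LTS(P): 2 reachable states
  s0 = d.(0 + 0 | 0 + 0\{b,c}) | =d=> s1
  s1 = 0 + 0 | 0 + 0\{b,c} | ·
LTS(Q): 2 reachable states
  t0 = d.(0 | 0 + 0\{b,c}) | =d=> t1
  t1 = 0 | 0 + 0\{b,c} | ·
Coarsest stable partition (strong bisimilarity classes):
  B0 = {s0, t0}
  B1 = {s1, t1}
s0 ∈ B0, t0 ∈ B0 → same block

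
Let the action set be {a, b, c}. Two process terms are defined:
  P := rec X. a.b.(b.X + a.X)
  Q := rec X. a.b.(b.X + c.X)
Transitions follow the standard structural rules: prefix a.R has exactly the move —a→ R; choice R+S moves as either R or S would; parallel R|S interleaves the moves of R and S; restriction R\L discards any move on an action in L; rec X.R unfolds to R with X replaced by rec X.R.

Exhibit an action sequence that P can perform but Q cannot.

Reachable graph of P (3 states):
  s0 = rec X. a.b.(b.X + a.X) has moves —a→ s1
  s1 = b.(b.(rec X. a.b.(b.X + a.X)) + a.(rec X. a.b.(b.X + a.X))) has moves —b→ s2
  s2 = b.(rec X. a.b.(b.X + a.X)) + a.(rec X. a.b.(b.X + a.X)) has moves —a→ s0, —b→ s0
Reachable graph of Q (3 states):
  t0 = rec X. a.b.(b.X + c.X) has moves —a→ t1
  t1 = b.(b.(rec X. a.b.(b.X + c.X)) + c.(rec X. a.b.(b.X + c.X))) has moves —b→ t2
  t2 = b.(rec X. a.b.(b.X + c.X)) + c.(rec X. a.b.(b.X + c.X)) has moves —b→ t0, —c→ t0
Trace ⟨aba⟩ through P, begin at {s0}:
  after a @ step 1: {s1}
  after b @ step 2: {s2}
  after a @ step 3: {s0}
  ✓ P
Trace ⟨aba⟩ through Q, begin at {t0}:
  after a @ step 1: {t1}
  after b @ step 2: {t2}
  after a @ step 3: no successor for Q

aba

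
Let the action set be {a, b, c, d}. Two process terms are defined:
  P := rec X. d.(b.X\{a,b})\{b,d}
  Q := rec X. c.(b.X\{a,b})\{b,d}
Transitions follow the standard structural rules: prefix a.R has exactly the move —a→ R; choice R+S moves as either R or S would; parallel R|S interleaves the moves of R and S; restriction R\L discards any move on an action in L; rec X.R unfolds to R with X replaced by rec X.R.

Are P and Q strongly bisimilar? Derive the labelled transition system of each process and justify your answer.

not bisimilar

Reachable graph of P (2 states):
  u0 = rec X. d.(b.X\{a,b})\{b,d} has moves =d=> u1
  u1 = (b.(rec X. d.(b.X\{a,b})\{b,d})\{a,b})\{b,d} has moves ∅
Reachable graph of Q (2 states):
  v0 = rec X. c.(b.X\{a,b})\{b,d} has moves =c=> v1
  v1 = (b.(rec X. c.(b.X\{a,b})\{b,d})\{a,b})\{b,d} has moves ∅
Coarsest stable partition (strong bisimilarity classes):
  B0 = {u0}
  B1 = {u1, v1}
  B2 = {v0}
u0 ∈ B0, v0 ∈ B2 → different blocks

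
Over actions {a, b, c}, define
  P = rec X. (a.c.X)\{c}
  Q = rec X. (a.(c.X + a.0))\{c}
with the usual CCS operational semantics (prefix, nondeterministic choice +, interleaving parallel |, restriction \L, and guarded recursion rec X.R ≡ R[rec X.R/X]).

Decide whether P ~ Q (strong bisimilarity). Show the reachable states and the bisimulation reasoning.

LTS(P): 2 reachable states
  p0 = rec X. (a.c.X)\{c} | —a→ p1
  p1 = (c.(rec X. (a.c.X)\{c}))\{c} | ·
LTS(Q): 3 reachable states
  q0 = rec X. (a.(c.X + a.0))\{c} | —a→ q1
  q1 = (c.(rec X. (a.(c.X + a.0))\{c}) + a.0)\{c} | —a→ q2
  q2 = 0\{c} | ·
Partition-refinement fixed point:
  B0 = {p0, q1}
  B1 = {p1, q2}
  B2 = {q0}
p0 ∈ B0, q0 ∈ B2 → different blocks

not bisimilar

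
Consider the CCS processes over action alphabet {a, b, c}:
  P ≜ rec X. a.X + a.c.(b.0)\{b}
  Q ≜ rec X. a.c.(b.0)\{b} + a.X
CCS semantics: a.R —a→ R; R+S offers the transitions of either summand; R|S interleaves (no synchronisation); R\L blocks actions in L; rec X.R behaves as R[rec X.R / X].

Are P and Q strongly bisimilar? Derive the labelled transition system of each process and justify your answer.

P ~ Q

P's transition system — 3 states:
  u0 = rec X. a.X + a.c.(b.0)\{b} ⊢ --a--▸ u0, --a--▸ u1
  u1 = c.(b.0)\{b} ⊢ --c--▸ u2
  u2 = (b.0)\{b} ⊢ ·
Q's transition system — 3 states:
  v0 = rec X. a.c.(b.0)\{b} + a.X ⊢ --a--▸ v0, --a--▸ v1
  v1 = c.(b.0)\{b} ⊢ --c--▸ v2
  v2 = (b.0)\{b} ⊢ ·
Partition-refinement fixed point:
  B0 = {u0, v0}
  B1 = {u1, v1}
  B2 = {u2, v2}
u0 ∈ B0, v0 ∈ B0 → same block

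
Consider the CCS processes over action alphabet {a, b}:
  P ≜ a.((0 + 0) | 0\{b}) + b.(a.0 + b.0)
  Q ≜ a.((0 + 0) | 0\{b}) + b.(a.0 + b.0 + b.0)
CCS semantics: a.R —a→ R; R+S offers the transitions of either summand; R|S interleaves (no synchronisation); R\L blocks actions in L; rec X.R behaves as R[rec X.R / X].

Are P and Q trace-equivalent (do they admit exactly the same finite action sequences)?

YES

LTS(P): 4 reachable states
  p0 = a.((0 + 0) | 0\{b}) + b.(a.0 + b.0) | --a--▸ p1, --b--▸ p2
  p1 = (0 + 0) | 0\{b} | (no moves)
  p2 = a.0 + b.0 | --a--▸ p3, --b--▸ p3
  p3 = 0 | (no moves)
LTS(Q): 4 reachable states
  q0 = a.((0 + 0) | 0\{b}) + b.(a.0 + b.0 + b.0) | --a--▸ q1, --b--▸ q2
  q1 = (0 + 0) | 0\{b} | (no moves)
  q2 = a.0 + b.0 + b.0 | --a--▸ q3, --b--▸ q3
  q3 = 0 | (no moves)
Partition-refinement fixed point:
  B0 = {p0, q0}
  B1 = {p2, q2}
  B2 = {p1, p3, q1, q3}
p0 ∈ B0, q0 ∈ B0 → same block
Bisimilar ⇒ trace-equivalent.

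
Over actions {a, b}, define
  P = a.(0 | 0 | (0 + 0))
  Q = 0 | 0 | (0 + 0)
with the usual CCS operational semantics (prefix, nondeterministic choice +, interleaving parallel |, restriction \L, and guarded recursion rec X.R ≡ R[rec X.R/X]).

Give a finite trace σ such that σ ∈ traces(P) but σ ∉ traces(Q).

LTS(P): 2 reachable states
  p0 = a.(0 | 0 | (0 + 0)) has moves =a=> p1
  p1 = 0 | 0 | (0 + 0) has moves stopped
LTS(Q): 1 reachable states
  q0 = 0 | 0 | (0 + 0) has moves stopped
Run σ = ⟨a⟩ on P: start {p0}
  after a @ step 1: {p1}
  P completes σ.
Run σ = ⟨a⟩ on Q: start {q0}
  after a @ step 1: ∅  — Q cannot continue

a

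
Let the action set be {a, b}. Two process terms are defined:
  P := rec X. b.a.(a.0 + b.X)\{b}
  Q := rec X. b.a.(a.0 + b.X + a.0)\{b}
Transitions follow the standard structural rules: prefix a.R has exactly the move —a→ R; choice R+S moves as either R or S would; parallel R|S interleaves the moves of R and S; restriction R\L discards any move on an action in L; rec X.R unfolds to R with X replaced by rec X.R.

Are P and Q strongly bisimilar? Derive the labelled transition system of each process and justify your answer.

P ~ Q

Reachable graph of P (4 states):
  u0 = rec X. b.a.(a.0 + b.X)\{b} :: -b-> u1
  u1 = a.(a.0 + b.(rec X. b.a.(a.0 + b.X)\{b}))\{b} :: -a-> u2
  u2 = (a.0 + b.(rec X. b.a.(a.0 + b.X)\{b}))\{b} :: -a-> u3
  u3 = 0\{b} :: ∅
Reachable graph of Q (4 states):
  v0 = rec X. b.a.(a.0 + b.X + a.0)\{b} :: -b-> v1
  v1 = a.(a.0 + b.(rec X. b.a.(a.0 + b.X + a.0)\{b}) + a.0)\{b} :: -a-> v2
  v2 = (a.0 + b.(rec X. b.a.(a.0 + b.X + a.0)\{b}) + a.0)\{b} :: -a-> v3
  v3 = 0\{b} :: ∅
Coarsest stable partition (strong bisimilarity classes):
  B0 = {u0, v0}
  B1 = {u1, v1}
  B2 = {u2, v2}
  B3 = {u3, v3}
u0 ∈ B0, v0 ∈ B0 → same block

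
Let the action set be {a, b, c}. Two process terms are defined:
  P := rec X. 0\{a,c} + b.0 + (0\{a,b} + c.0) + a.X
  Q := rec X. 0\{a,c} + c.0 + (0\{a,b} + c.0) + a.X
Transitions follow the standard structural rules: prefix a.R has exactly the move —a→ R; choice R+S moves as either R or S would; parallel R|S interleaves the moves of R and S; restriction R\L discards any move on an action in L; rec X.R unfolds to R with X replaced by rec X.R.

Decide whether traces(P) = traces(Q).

NO — witness ⟨b⟩

P's transition system — 2 states:
  s0 = rec X. 0\{a,c} + b.0 + (0\{a,b} + c.0) + a.X ⊢ ··a··> s0, ··b··> s1, ··c··> s1
  s1 = 0 ⊢ (no moves)
Q's transition system — 2 states:
  t0 = rec X. 0\{a,c} + c.0 + (0\{a,b} + c.0) + a.X ⊢ ··a··> t0, ··c··> t1
  t1 = 0 ⊢ (no moves)
Trace ⟨b⟩ through P, begin at {s0}:
  after b @ step 1: {s1}
  — P admits the full trace.
Trace ⟨b⟩ through Q, begin at {t0}:
  after b @ step 1: ∅  — Q cannot continue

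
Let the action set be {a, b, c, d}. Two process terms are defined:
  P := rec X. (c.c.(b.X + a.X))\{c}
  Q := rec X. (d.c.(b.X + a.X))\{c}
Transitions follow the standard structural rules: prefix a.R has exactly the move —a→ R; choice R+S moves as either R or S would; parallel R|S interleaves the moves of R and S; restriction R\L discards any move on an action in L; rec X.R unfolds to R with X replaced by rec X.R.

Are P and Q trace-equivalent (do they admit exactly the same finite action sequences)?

LTS(P): 1 reachable states
  m0 = rec X. (c.c.(b.X + a.X))\{c} has moves stopped
LTS(Q): 2 reachable states
  n0 = rec X. (d.c.(b.X + a.X))\{c} has moves --d--▸ n1
  n1 = (c.(b.(rec X. (d.c.(b.X + a.X))\{c}) + a.(rec X. (d.c.(b.X + a.X))\{c})))\{c} has moves stopped
Executing d from Q (initial set {n0}):
  after d @ step 1: {n1}
  Q completes σ.
Executing d from P (initial set {m0}):
  after d @ step 1: no successor for P

NO — witness ⟨d⟩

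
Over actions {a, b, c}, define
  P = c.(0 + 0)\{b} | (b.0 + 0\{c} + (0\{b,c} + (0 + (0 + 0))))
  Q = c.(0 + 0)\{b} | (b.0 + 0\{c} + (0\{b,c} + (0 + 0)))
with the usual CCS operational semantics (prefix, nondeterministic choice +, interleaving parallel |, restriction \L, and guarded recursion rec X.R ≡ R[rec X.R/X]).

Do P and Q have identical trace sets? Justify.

Reachable graph of P (4 states):
  s0 = c.(0 + 0)\{b} | (b.0 + 0\{c} + (0\{b,c} + (0 + (0 + 0)))) → =b=> s1, =c=> s2
  s1 = c.(0 + 0)\{b} | 0 → =c=> s3
  s2 = (0 + 0)\{b} | (b.0 + 0\{c} + (0\{b,c} + (0 + (0 + 0)))) → =b=> s3
  s3 = (0 + 0)\{b} | 0 → ∅
Reachable graph of Q (4 states):
  t0 = c.(0 + 0)\{b} | (b.0 + 0\{c} + (0\{b,c} + (0 + 0))) → =b=> t1, =c=> t2
  t1 = c.(0 + 0)\{b} | 0 → =c=> t3
  t2 = (0 + 0)\{b} | (b.0 + 0\{c} + (0\{b,c} + (0 + 0))) → =b=> t3
  t3 = (0 + 0)\{b} | 0 → ∅
Bisimilarity quotient blocks:
  B0 = {s0, t0}
  B1 = {s2, t2}
  B2 = {s3, t3}
  B3 = {s1, t1}
s0 ∈ B0, t0 ∈ B0 → same block
Bisimilar ⇒ trace-equivalent.

traces(P) = traces(Q)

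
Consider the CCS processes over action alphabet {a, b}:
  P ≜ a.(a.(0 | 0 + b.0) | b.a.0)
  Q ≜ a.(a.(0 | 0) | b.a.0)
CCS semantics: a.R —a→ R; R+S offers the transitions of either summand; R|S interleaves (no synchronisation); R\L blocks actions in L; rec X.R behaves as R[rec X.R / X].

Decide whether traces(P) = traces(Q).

traces(P) ≠ traces(Q) — witness ⟨aabb⟩

LTS(P): 10 reachable states
  u0 = a.(a.(0 | 0 + b.0) | b.a.0) ⊢ —a→ u1
  u1 = a.(0 | 0 + b.0) | b.a.0 ⊢ —a→ u2, —b→ u3
  u2 = (0 | 0 + b.0) | b.a.0 ⊢ —b→ u4, —b→ u5
  u3 = a.(0 | 0 + b.0) | a.0 ⊢ —a→ u4, —a→ u6
  u4 = (0 | 0 + b.0) | a.0 ⊢ —a→ u7, —b→ u8
  u5 = 0 | b.a.0 ⊢ —b→ u8
  u6 = a.(0 | 0 + b.0) | 0 ⊢ —a→ u7
  u7 = (0 | 0 + b.0) | 0 ⊢ —b→ u9
  u8 = 0 | a.0 ⊢ —a→ u9
  u9 = 0 | 0 ⊢ ∅
LTS(Q): 7 reachable states
  v0 = a.(a.(0 | 0) | b.a.0) ⊢ —a→ v1
  v1 = a.(0 | 0) | b.a.0 ⊢ —a→ v2, —b→ v3
  v2 = 0 | 0 | b.a.0 ⊢ —b→ v4
  v3 = a.(0 | 0) | a.0 ⊢ —a→ v4, —a→ v5
  v4 = 0 | 0 | a.0 ⊢ —a→ v6
  v5 = a.(0 | 0) | 0 ⊢ —a→ v6
  v6 = 0 | 0 | 0 ⊢ ∅
Trace ⟨aabb⟩ through P, begin at {u0}:
  step 1 (a): {u1}
  step 2 (a): {u2}
  step 3 (b): {u4, u5}
  step 4 (b): {u8}
  ✓ P
Trace ⟨aabb⟩ through Q, begin at {v0}:
  step 1 (a): {v1}
  step 2 (a): {v2}
  step 3 (b): {v4}
  step 4 (b): no successor for Q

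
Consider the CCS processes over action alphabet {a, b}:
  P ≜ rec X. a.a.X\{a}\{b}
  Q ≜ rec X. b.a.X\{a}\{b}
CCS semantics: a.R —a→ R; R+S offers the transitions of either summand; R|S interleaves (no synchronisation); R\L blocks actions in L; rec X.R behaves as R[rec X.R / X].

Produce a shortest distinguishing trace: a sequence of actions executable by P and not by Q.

P's transition system — 3 states:
  p0 = rec X. a.a.X\{a}\{b} has moves =a=> p1
  p1 = a.(rec X. a.a.X\{a}\{b})\{a}\{b} has moves =a=> p2
  p2 = (rec X. a.a.X\{a}\{b})\{a}\{b} has moves stopped
Q's transition system — 3 states:
  q0 = rec X. b.a.X\{a}\{b} has moves =b=> q1
  q1 = a.(rec X. b.a.X\{a}\{b})\{a}\{b} has moves =a=> q2
  q2 = (rec X. b.a.X\{a}\{b})\{a}\{b} has moves stopped
Run σ = ⟨a⟩ on P: start {p0}
  [1] a ⇒ {p1}
  P completes σ.
Run σ = ⟨a⟩ on Q: start {q0}
  [1] a ⇒ no successor for Q

a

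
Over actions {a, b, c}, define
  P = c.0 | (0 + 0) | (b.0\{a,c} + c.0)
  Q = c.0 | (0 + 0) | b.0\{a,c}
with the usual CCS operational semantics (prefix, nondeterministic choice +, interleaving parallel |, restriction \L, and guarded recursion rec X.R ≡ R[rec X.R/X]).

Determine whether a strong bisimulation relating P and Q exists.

P ≁ Q

Reachable graph of P (6 states):
  p0 = c.0 | (0 + 0) | (b.0\{a,c} + c.0) ⊢ ··b··> p1, ··c··> p2, ··c··> p3
  p1 = c.0 | (0 + 0) | 0\{a,c} ⊢ ··c··> p4
  p2 = 0 | (0 + 0) | (b.0\{a,c} + c.0) ⊢ ··b··> p4, ··c··> p5
  p3 = c.0 | (0 + 0) | 0 ⊢ ··c··> p5
  p4 = 0 | (0 + 0) | 0\{a,c} ⊢ stopped
  p5 = 0 | (0 + 0) | 0 ⊢ stopped
Reachable graph of Q (4 states):
  q0 = c.0 | (0 + 0) | b.0\{a,c} ⊢ ··b··> q1, ··c··> q2
  q1 = c.0 | (0 + 0) | 0\{a,c} ⊢ ··c··> q3
  q2 = 0 | (0 + 0) | b.0\{a,c} ⊢ ··b··> q3
  q3 = 0 | (0 + 0) | 0\{a,c} ⊢ stopped
Coarsest stable partition (strong bisimilarity classes):
  B0 = {p0}
  B1 = {p1, p3, q1}
  B2 = {p4, p5, q3}
  B3 = {p2}
  B4 = {q0}
  B5 = {q2}
p0 ∈ B0, q0 ∈ B4 → different blocks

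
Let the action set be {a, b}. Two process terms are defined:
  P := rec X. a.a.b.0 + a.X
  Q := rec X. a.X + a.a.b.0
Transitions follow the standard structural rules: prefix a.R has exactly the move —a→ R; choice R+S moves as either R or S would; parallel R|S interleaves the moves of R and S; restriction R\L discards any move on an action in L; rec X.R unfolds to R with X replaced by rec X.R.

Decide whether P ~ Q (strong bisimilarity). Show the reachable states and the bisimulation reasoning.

P ~ Q

Reachable graph of P (4 states):
  p0 = rec X. a.a.b.0 + a.X ⊢ -a-> p0, -a-> p1
  p1 = a.b.0 ⊢ -a-> p2
  p2 = b.0 ⊢ -b-> p3
  p3 = 0 ⊢ ·
Reachable graph of Q (4 states):
  q0 = rec X. a.X + a.a.b.0 ⊢ -a-> q0, -a-> q1
  q1 = a.b.0 ⊢ -a-> q2
  q2 = b.0 ⊢ -b-> q3
  q3 = 0 ⊢ ·
Bisimilarity quotient blocks:
  B0 = {p0, q0}
  B1 = {p1, q1}
  B2 = {p2, q2}
  B3 = {p3, q3}
p0 ∈ B0, q0 ∈ B0 → same block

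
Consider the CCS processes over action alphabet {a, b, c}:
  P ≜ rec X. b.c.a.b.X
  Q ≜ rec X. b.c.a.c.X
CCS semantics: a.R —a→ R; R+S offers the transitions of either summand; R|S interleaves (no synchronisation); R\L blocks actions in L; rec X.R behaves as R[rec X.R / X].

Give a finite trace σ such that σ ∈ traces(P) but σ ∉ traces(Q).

LTS(P): 4 reachable states
  m0 = rec X. b.c.a.b.X → —b→ m1
  m1 = c.a.b.(rec X. b.c.a.b.X) → —c→ m2
  m2 = a.b.(rec X. b.c.a.b.X) → —a→ m3
  m3 = b.(rec X. b.c.a.b.X) → —b→ m0
LTS(Q): 4 reachable states
  n0 = rec X. b.c.a.c.X → —b→ n1
  n1 = c.a.c.(rec X. b.c.a.c.X) → —c→ n2
  n2 = a.c.(rec X. b.c.a.c.X) → —a→ n3
  n3 = c.(rec X. b.c.a.c.X) → —c→ n0
Executing bcab from P (initial set {m0}):
  after b @ step 1: {m1}
  after c @ step 2: {m2}
  after a @ step 3: {m3}
  after b @ step 4: {m0}
  — P admits the full trace.
Executing bcab from Q (initial set {n0}):
  after b @ step 1: {n1}
  after c @ step 2: {n2}
  after a @ step 3: {n3}
  after b @ step 4: no successor for Q

bcab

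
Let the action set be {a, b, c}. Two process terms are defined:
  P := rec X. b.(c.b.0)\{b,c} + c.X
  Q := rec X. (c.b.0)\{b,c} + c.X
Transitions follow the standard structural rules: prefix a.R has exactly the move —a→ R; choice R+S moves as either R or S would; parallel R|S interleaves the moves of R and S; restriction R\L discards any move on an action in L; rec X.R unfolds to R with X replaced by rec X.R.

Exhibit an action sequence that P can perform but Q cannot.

b

P's transition system — 2 states:
  p0 = rec X. b.(c.b.0)\{b,c} + c.X :: —b→ p1, —c→ p0
  p1 = (c.b.0)\{b,c} :: ·
Q's transition system — 1 states:
  q0 = rec X. (c.b.0)\{b,c} + c.X :: —c→ q0
Run σ = ⟨b⟩ on P: start {p0}
  [1] b ⇒ {p1}
  P completes σ.
Run σ = ⟨b⟩ on Q: start {q0}
  [1] b ⇒ ∅  — Q cannot continue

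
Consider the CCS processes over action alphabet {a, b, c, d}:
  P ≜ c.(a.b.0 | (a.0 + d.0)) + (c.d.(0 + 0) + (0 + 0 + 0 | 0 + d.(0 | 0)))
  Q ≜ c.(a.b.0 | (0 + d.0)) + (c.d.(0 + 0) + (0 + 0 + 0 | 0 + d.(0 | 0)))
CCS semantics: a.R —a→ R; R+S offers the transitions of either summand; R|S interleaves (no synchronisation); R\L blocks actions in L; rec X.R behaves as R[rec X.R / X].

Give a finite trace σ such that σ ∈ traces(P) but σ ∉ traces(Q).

caa

P's transition system — 9 states:
  u0 = c.(a.b.0 | (a.0 + d.0)) + (c.d.(0 + 0) + (0 + 0 + 0 | 0 + d.(0 | 0))) ⊢ —c→ u1, —c→ u2, —d→ u3
  u1 = a.b.0 | (a.0 + d.0) ⊢ —a→ u4, —a→ u5, —d→ u4
  u2 = d.(0 + 0) ⊢ —d→ u6
  u3 = 0 | 0 ⊢ deadlocked
  u4 = a.b.0 | 0 ⊢ —a→ u7
  u5 = b.0 | (a.0 + d.0) ⊢ —a→ u7, —b→ u8, —d→ u7
  u6 = 0 + 0 ⊢ deadlocked
  u7 = b.0 | 0 ⊢ —b→ u3
  u8 = 0 | (a.0 + d.0) ⊢ —a→ u3, —d→ u3
Q's transition system — 9 states:
  v0 = c.(a.b.0 | (0 + d.0)) + (c.d.(0 + 0) + (0 + 0 + 0 | 0 + d.(0 | 0))) ⊢ —c→ v1, —c→ v2, —d→ v3
  v1 = a.b.0 | (0 + d.0) ⊢ —a→ v4, —d→ v5
  v2 = d.(0 + 0) ⊢ —d→ v6
  v3 = 0 | 0 ⊢ deadlocked
  v4 = b.0 | (0 + d.0) ⊢ —b→ v7, —d→ v8
  v5 = a.b.0 | 0 ⊢ —a→ v8
  v6 = 0 + 0 ⊢ deadlocked
  v7 = 0 | (0 + d.0) ⊢ —d→ v3
  v8 = b.0 | 0 ⊢ —b→ v3
Executing caa from P (initial set {u0}):
  step 1 (c): {u1, u2}
  step 2 (a): {u4, u5}
  step 3 (a): {u7}
  — P admits the full trace.
Executing caa from Q (initial set {v0}):
  step 1 (c): {v1, v2}
  step 2 (a): {v4}
  step 3 (a): no successor for Q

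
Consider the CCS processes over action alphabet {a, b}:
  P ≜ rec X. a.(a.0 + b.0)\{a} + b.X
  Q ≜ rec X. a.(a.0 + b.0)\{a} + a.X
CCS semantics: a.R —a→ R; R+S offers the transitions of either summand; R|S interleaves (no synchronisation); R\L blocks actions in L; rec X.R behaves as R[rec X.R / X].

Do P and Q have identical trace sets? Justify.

Reachable graph of P (3 states):
  p0 = rec X. a.(a.0 + b.0)\{a} + b.X has moves --a--▸ p1, --b--▸ p0
  p1 = (a.0 + b.0)\{a} has moves --b--▸ p2
  p2 = 0\{a} has moves stopped
Reachable graph of Q (3 states):
  q0 = rec X. a.(a.0 + b.0)\{a} + a.X has moves --a--▸ q0, --a--▸ q1
  q1 = (a.0 + b.0)\{a} has moves --b--▸ q2
  q2 = 0\{a} has moves stopped
Executing b from P (initial set {p0}):
  after b @ step 1: {p0}
  — P admits the full trace.
Executing b from Q (initial set {q0}):
  after b @ step 1: no successor for Q

trace-distinct — witness ⟨b⟩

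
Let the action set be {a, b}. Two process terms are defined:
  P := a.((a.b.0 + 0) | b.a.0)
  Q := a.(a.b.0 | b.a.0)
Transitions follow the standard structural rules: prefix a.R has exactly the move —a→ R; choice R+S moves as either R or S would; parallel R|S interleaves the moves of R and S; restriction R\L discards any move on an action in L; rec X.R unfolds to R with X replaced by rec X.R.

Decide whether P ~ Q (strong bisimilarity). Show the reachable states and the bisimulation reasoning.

P ~ Q

P's transition system — 10 states:
  u0 = a.((a.b.0 + 0) | b.a.0) has moves -a-> u1
  u1 = (a.b.0 + 0) | b.a.0 has moves -a-> u2, -b-> u3
  u2 = b.0 | b.a.0 has moves -b-> u4, -b-> u5
  u3 = (a.b.0 + 0) | a.0 has moves -a-> u5, -a-> u6
  u4 = 0 | b.a.0 has moves -b-> u7
  u5 = b.0 | a.0 has moves -a-> u8, -b-> u7
  u6 = (a.b.0 + 0) | 0 has moves -a-> u8
  u7 = 0 | a.0 has moves -a-> u9
  u8 = b.0 | 0 has moves -b-> u9
  u9 = 0 | 0 has moves stopped
Q's transition system — 10 states:
  v0 = a.(a.b.0 | b.a.0) has moves -a-> v1
  v1 = a.b.0 | b.a.0 has moves -a-> v2, -b-> v3
  v2 = b.0 | b.a.0 has moves -b-> v4, -b-> v5
  v3 = a.b.0 | a.0 has moves -a-> v5, -a-> v6
  v4 = 0 | b.a.0 has moves -b-> v7
  v5 = b.0 | a.0 has moves -a-> v8, -b-> v7
  v6 = a.b.0 | 0 has moves -a-> v8
  v7 = 0 | a.0 has moves -a-> v9
  v8 = b.0 | 0 has moves -b-> v9
  v9 = 0 | 0 has moves stopped
Bisimilarity quotient blocks:
  B0 = {u0, v0}
  B1 = {u1, v1}
  B2 = {u3, v3}
  B3 = {u6, v6}
  B4 = {u8, v8}
  B5 = {u9, v9}
  B6 = {u5, v5}
  B7 = {u7, v7}
  B8 = {u2, v2}
  B9 = {u4, v4}
u0 ∈ B0, v0 ∈ B0 → same block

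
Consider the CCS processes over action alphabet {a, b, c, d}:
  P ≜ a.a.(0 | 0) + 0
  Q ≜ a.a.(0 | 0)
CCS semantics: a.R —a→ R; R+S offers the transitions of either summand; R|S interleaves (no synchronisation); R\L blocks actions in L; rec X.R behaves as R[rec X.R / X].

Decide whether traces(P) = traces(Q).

trace-equivalent

LTS(P): 3 reachable states
  p0 = a.a.(0 | 0) + 0 has moves —a→ p1
  p1 = a.(0 | 0) has moves —a→ p2
  p2 = 0 | 0 has moves ·
LTS(Q): 3 reachable states
  q0 = a.a.(0 | 0) has moves —a→ q1
  q1 = a.(0 | 0) has moves —a→ q2
  q2 = 0 | 0 has moves ·
Bisimilarity quotient blocks:
  B0 = {p0, q0}
  B1 = {p1, q1}
  B2 = {p2, q2}
p0 ∈ B0, q0 ∈ B0 → same block
Bisimilar ⇒ trace-equivalent.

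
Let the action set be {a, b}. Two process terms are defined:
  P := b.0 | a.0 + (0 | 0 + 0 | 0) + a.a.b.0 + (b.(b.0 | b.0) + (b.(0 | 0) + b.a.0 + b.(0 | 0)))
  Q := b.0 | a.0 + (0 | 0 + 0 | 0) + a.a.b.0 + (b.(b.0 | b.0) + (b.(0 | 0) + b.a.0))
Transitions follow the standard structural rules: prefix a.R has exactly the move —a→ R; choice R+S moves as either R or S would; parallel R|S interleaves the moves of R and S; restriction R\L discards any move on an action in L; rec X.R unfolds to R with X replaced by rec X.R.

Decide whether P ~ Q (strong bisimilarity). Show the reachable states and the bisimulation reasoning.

bisimilar

Reachable graph of P (10 states):
  p0 = b.0 | a.0 + (0 | 0 + 0 | 0) + a.a.b.0 + (b.(b.0 | b.0) + (b.(0 | 0) + b.a.0 + b.(0 | 0))) :: --a--▸ p1, --a--▸ p2, --b--▸ p3, --b--▸ p4, --b--▸ p5, --b--▸ p6
  p1 = a.b.0 :: --a--▸ p7
  p2 = b.0 | 0 :: --b--▸ p3
  p3 = 0 | 0 :: ∅
  p4 = 0 | a.0 :: --a--▸ p3
  p5 = a.0 :: --a--▸ p8
  p6 = b.0 | b.0 :: --b--▸ p2, --b--▸ p9
  p7 = b.0 :: --b--▸ p8
  p8 = 0 :: ∅
  p9 = 0 | b.0 :: --b--▸ p3
Reachable graph of Q (10 states):
  q0 = b.0 | a.0 + (0 | 0 + 0 | 0) + a.a.b.0 + (b.(b.0 | b.0) + (b.(0 | 0) + b.a.0)) :: --a--▸ q1, --a--▸ q2, --b--▸ q3, --b--▸ q4, --b--▸ q5, --b--▸ q6
  q1 = a.b.0 :: --a--▸ q7
  q2 = b.0 | 0 :: --b--▸ q3
  q3 = 0 | 0 :: ∅
  q4 = 0 | a.0 :: --a--▸ q3
  q5 = a.0 :: --a--▸ q8
  q6 = b.0 | b.0 :: --b--▸ q2, --b--▸ q9
  q7 = b.0 :: --b--▸ q8
  q8 = 0 :: ∅
  q9 = 0 | b.0 :: --b--▸ q3
Coarsest stable partition (strong bisimilarity classes):
  B0 = {p0, q0}
  B1 = {p1, q1}
  B2 = {p2, p7, p9, q2, q7, q9}
  B3 = {p3, p8, q3, q8}
  B4 = {p4, p5, q4, q5}
  B5 = {p6, q6}
p0 ∈ B0, q0 ∈ B0 → same block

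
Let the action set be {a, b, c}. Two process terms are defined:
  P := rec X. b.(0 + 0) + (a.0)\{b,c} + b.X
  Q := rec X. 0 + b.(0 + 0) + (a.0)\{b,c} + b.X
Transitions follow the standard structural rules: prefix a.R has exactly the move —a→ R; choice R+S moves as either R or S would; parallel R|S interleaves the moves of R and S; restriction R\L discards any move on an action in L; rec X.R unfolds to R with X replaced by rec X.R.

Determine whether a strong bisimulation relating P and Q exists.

YES

Reachable graph of P (3 states):
  p0 = rec X. b.(0 + 0) + (a.0)\{b,c} + b.X ⊢ --a--▸ p1, --b--▸ p0, --b--▸ p2
  p1 = 0\{b,c} ⊢ (no moves)
  p2 = 0 + 0 ⊢ (no moves)
Reachable graph of Q (3 states):
  q0 = rec X. 0 + b.(0 + 0) + (a.0)\{b,c} + b.X ⊢ --a--▸ q1, --b--▸ q0, --b--▸ q2
  q1 = 0\{b,c} ⊢ (no moves)
  q2 = 0 + 0 ⊢ (no moves)
Partition-refinement fixed point:
  B0 = {p0, q0}
  B1 = {p1, p2, q1, q2}
p0 ∈ B0, q0 ∈ B0 → same block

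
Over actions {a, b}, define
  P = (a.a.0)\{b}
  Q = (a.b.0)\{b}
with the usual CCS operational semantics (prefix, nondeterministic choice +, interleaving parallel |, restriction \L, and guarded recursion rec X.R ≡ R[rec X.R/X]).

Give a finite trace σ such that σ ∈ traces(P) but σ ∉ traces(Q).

P's transition system — 3 states:
  p0 = (a.a.0)\{b} | -a-> p1
  p1 = (a.0)\{b} | -a-> p2
  p2 = 0\{b} | ·
Q's transition system — 2 states:
  q0 = (a.b.0)\{b} | -a-> q1
  q1 = (b.0)\{b} | ·
Run σ = ⟨aa⟩ on P: start {p0}
  [1] a ⇒ {p1}
  [2] a ⇒ {p2}
  — P admits the full trace.
Run σ = ⟨aa⟩ on Q: start {q0}
  [1] a ⇒ {q1}
  [2] a ⇒ ∅  — Q cannot continue

aa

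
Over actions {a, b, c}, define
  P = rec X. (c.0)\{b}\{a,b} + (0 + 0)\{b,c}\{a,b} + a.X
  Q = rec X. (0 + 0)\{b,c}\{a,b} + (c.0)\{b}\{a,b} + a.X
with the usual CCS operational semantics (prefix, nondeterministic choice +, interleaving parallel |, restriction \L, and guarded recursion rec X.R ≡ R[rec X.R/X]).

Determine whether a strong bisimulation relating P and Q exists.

YES

LTS(P): 2 reachable states
  p0 = rec X. (c.0)\{b}\{a,b} + (0 + 0)\{b,c}\{a,b} + a.X ⊢ ··a··> p0, ··c··> p1
  p1 = 0\{b}\{a,b} ⊢ ·
LTS(Q): 2 reachable states
  q0 = rec X. (0 + 0)\{b,c}\{a,b} + (c.0)\{b}\{a,b} + a.X ⊢ ··a··> q0, ··c··> q1
  q1 = 0\{b}\{a,b} ⊢ ·
Bisimilarity quotient blocks:
  B0 = {p0, q0}
  B1 = {p1, q1}
p0 ∈ B0, q0 ∈ B0 → same block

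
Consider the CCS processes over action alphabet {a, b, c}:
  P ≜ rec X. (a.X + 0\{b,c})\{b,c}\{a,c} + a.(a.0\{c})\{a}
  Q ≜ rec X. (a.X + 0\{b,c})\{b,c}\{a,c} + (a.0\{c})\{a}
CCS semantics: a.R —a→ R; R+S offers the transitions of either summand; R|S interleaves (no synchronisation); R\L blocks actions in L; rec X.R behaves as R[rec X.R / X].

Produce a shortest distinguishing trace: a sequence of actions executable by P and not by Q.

LTS(P): 2 reachable states
  s0 = rec X. (a.X + 0\{b,c})\{b,c}\{a,c} + a.(a.0\{c})\{a} ⊢ --a--▸ s1
  s1 = (a.0\{c})\{a} ⊢ (no moves)
LTS(Q): 1 reachable states
  t0 = rec X. (a.X + 0\{b,c})\{b,c}\{a,c} + (a.0\{c})\{a} ⊢ (no moves)
Trace ⟨a⟩ through P, begin at {s0}:
  after a @ step 1: {s1}
  — P admits the full trace.
Trace ⟨a⟩ through Q, begin at {t0}:
  after a @ step 1: ∅  — Q cannot continue

a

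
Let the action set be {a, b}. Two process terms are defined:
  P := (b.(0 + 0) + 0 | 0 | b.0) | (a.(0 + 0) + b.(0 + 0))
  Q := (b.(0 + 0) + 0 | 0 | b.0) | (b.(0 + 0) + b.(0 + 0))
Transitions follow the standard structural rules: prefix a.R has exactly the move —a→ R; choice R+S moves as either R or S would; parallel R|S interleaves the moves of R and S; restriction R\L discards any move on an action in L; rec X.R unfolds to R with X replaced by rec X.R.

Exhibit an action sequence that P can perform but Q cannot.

LTS(P): 6 reachable states
  m0 = (b.(0 + 0) + 0 | 0 | b.0) | (a.(0 + 0) + b.(0 + 0)) ⊢ ··a··> m1, ··b··> m1, ··b··> m2, ··b··> m3
  m1 = (b.(0 + 0) + 0 | 0 | b.0) | (0 + 0) ⊢ ··b··> m4, ··b··> m5
  m2 = (0 + 0) | (a.(0 + 0) + b.(0 + 0)) ⊢ ··a··> m4, ··b··> m4
  m3 = 0 | 0 | 0 | (a.(0 + 0) + b.(0 + 0)) ⊢ ··a··> m5, ··b··> m5
  m4 = (0 + 0) | (0 + 0) ⊢ ·
  m5 = 0 | 0 | 0 | (0 + 0) ⊢ ·
LTS(Q): 6 reachable states
  n0 = (b.(0 + 0) + 0 | 0 | b.0) | (b.(0 + 0) + b.(0 + 0)) ⊢ ··b··> n1, ··b··> n2, ··b··> n3
  n1 = (0 + 0) | (b.(0 + 0) + b.(0 + 0)) ⊢ ··b··> n4
  n2 = (b.(0 + 0) + 0 | 0 | b.0) | (0 + 0) ⊢ ··b··> n4, ··b··> n5
  n3 = 0 | 0 | 0 | (b.(0 + 0) + b.(0 + 0)) ⊢ ··b··> n5
  n4 = (0 + 0) | (0 + 0) ⊢ ·
  n5 = 0 | 0 | 0 | (0 + 0) ⊢ ·
Executing a from P (initial set {m0}):
  [1] a ⇒ {m1}
  P completes σ.
Executing a from Q (initial set {n0}):
  [1] a ⇒ ∅  — Q cannot continue

a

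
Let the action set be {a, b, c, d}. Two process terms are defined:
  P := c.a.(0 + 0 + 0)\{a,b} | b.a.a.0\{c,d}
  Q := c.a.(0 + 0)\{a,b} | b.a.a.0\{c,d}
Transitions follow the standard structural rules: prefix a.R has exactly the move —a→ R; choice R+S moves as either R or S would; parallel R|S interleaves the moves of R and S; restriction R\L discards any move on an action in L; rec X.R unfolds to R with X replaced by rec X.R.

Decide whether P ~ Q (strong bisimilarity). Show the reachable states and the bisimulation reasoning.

Reachable graph of P (12 states):
  m0 = c.a.(0 + 0 + 0)\{a,b} | b.a.a.0\{c,d} | —b→ m1, —c→ m2
  m1 = c.a.(0 + 0 + 0)\{a,b} | a.a.0\{c,d} | —a→ m3, —c→ m4
  m2 = a.(0 + 0 + 0)\{a,b} | b.a.a.0\{c,d} | —a→ m5, —b→ m4
  m3 = c.a.(0 + 0 + 0)\{a,b} | a.0\{c,d} | —a→ m6, —c→ m7
  m4 = a.(0 + 0 + 0)\{a,b} | a.a.0\{c,d} | —a→ m7, —a→ m8
  m5 = (0 + 0 + 0)\{a,b} | b.a.a.0\{c,d} | —b→ m8
  m6 = c.a.(0 + 0 + 0)\{a,b} | 0\{c,d} | —c→ m9
  m7 = a.(0 + 0 + 0)\{a,b} | a.0\{c,d} | —a→ m10, —a→ m9
  m8 = (0 + 0 + 0)\{a,b} | a.a.0\{c,d} | —a→ m10
  m9 = a.(0 + 0 + 0)\{a,b} | 0\{c,d} | —a→ m11
  m10 = (0 + 0 + 0)\{a,b} | a.0\{c,d} | —a→ m11
  m11 = (0 + 0 + 0)\{a,b} | 0\{c,d} | deadlocked
Reachable graph of Q (12 states):
  n0 = c.a.(0 + 0)\{a,b} | b.a.a.0\{c,d} | —b→ n1, —c→ n2
  n1 = c.a.(0 + 0)\{a,b} | a.a.0\{c,d} | —a→ n3, —c→ n4
  n2 = a.(0 + 0)\{a,b} | b.a.a.0\{c,d} | —a→ n5, —b→ n4
  n3 = c.a.(0 + 0)\{a,b} | a.0\{c,d} | —a→ n6, —c→ n7
  n4 = a.(0 + 0)\{a,b} | a.a.0\{c,d} | —a→ n7, —a→ n8
  n5 = (0 + 0)\{a,b} | b.a.a.0\{c,d} | —b→ n8
  n6 = c.a.(0 + 0)\{a,b} | 0\{c,d} | —c→ n9
  n7 = a.(0 + 0)\{a,b} | a.0\{c,d} | —a→ n10, —a→ n9
  n8 = (0 + 0)\{a,b} | a.a.0\{c,d} | —a→ n10
  n9 = a.(0 + 0)\{a,b} | 0\{c,d} | —a→ n11
  n10 = (0 + 0)\{a,b} | a.0\{c,d} | —a→ n11
  n11 = (0 + 0)\{a,b} | 0\{c,d} | deadlocked
Partition-refinement fixed point:
  B0 = {m0, n0}
  B1 = {m2, n2}
  B2 = {m4, n4}
  B3 = {m7, m8, n7, n8}
  B4 = {m10, m9, n10, n9}
  B5 = {m11, n11}
  B6 = {m5, n5}
  B7 = {m1, n1}
  B8 = {m3, n3}
  B9 = {m6, n6}
m0 ∈ B0, n0 ∈ B0 → same block

YES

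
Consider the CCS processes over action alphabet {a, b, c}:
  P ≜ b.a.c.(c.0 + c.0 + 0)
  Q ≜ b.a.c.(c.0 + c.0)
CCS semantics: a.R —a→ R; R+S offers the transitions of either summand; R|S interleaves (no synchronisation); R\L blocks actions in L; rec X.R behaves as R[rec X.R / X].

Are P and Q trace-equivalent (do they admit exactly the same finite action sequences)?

traces(P) = traces(Q)

LTS(P): 5 reachable states
  p0 = b.a.c.(c.0 + c.0 + 0) → =b=> p1
  p1 = a.c.(c.0 + c.0 + 0) → =a=> p2
  p2 = c.(c.0 + c.0 + 0) → =c=> p3
  p3 = c.0 + c.0 + 0 → =c=> p4
  p4 = 0 → deadlocked
LTS(Q): 5 reachable states
  q0 = b.a.c.(c.0 + c.0) → =b=> q1
  q1 = a.c.(c.0 + c.0) → =a=> q2
  q2 = c.(c.0 + c.0) → =c=> q3
  q3 = c.0 + c.0 → =c=> q4
  q4 = 0 → deadlocked
Bisimilarity quotient blocks:
  B0 = {p0, q0}
  B1 = {p1, q1}
  B2 = {p2, q2}
  B3 = {p3, q3}
  B4 = {p4, q4}
p0 ∈ B0, q0 ∈ B0 → same block
Bisimilar ⇒ trace-equivalent.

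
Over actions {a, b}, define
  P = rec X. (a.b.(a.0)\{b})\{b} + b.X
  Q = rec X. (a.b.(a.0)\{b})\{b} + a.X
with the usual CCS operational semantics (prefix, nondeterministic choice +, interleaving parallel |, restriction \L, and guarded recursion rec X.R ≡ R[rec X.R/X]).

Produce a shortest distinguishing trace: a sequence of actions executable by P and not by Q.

P's transition system — 2 states:
  m0 = rec X. (a.b.(a.0)\{b})\{b} + b.X :: =a=> m1, =b=> m0
  m1 = (b.(a.0)\{b})\{b} :: deadlocked
Q's transition system — 2 states:
  n0 = rec X. (a.b.(a.0)\{b})\{b} + a.X :: =a=> n0, =a=> n1
  n1 = (b.(a.0)\{b})\{b} :: deadlocked
Executing b from P (initial set {m0}):
  after b @ step 1: {m0}
  P completes σ.
Executing b from Q (initial set {n0}):
  after b @ step 1: ∅  — Q cannot continue

b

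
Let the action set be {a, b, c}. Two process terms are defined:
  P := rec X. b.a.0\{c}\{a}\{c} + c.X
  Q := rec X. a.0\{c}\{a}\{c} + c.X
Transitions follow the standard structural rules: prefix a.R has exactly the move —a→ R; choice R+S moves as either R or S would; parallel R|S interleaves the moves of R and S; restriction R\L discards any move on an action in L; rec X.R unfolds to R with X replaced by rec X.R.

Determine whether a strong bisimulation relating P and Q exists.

LTS(P): 3 reachable states
  p0 = rec X. b.a.0\{c}\{a}\{c} + c.X :: --b--▸ p1, --c--▸ p0
  p1 = a.0\{c}\{a}\{c} :: --a--▸ p2
  p2 = 0\{c}\{a}\{c} :: ∅
LTS(Q): 2 reachable states
  q0 = rec X. a.0\{c}\{a}\{c} + c.X :: --a--▸ q1, --c--▸ q0
  q1 = 0\{c}\{a}\{c} :: ∅
Bisimilarity quotient blocks:
  B0 = {p0}
  B1 = {p1}
  B2 = {p2, q1}
  B3 = {q0}
p0 ∈ B0, q0 ∈ B3 → different blocks

NO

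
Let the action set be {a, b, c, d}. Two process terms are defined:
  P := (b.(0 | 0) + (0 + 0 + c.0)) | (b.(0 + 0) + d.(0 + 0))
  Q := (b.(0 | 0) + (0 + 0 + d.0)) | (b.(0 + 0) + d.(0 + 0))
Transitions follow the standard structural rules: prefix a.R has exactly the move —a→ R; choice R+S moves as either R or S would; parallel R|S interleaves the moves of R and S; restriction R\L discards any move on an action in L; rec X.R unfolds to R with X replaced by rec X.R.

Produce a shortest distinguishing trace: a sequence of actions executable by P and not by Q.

c

Reachable graph of P (6 states):
  m0 = (b.(0 | 0) + (0 + 0 + c.0)) | (b.(0 + 0) + d.(0 + 0)) ⊢ -b-> m1, -b-> m2, -c-> m3, -d-> m1
  m1 = (b.(0 | 0) + (0 + 0 + c.0)) | (0 + 0) ⊢ -b-> m4, -c-> m5
  m2 = 0 | 0 | (b.(0 + 0) + d.(0 + 0)) ⊢ -b-> m4, -d-> m4
  m3 = 0 | (b.(0 + 0) + d.(0 + 0)) ⊢ -b-> m5, -d-> m5
  m4 = 0 | 0 | (0 + 0) ⊢ ·
  m5 = 0 | (0 + 0) ⊢ ·
Reachable graph of Q (6 states):
  n0 = (b.(0 | 0) + (0 + 0 + d.0)) | (b.(0 + 0) + d.(0 + 0)) ⊢ -b-> n1, -b-> n2, -d-> n1, -d-> n3
  n1 = (b.(0 | 0) + (0 + 0 + d.0)) | (0 + 0) ⊢ -b-> n4, -d-> n5
  n2 = 0 | 0 | (b.(0 + 0) + d.(0 + 0)) ⊢ -b-> n4, -d-> n4
  n3 = 0 | (b.(0 + 0) + d.(0 + 0)) ⊢ -b-> n5, -d-> n5
  n4 = 0 | 0 | (0 + 0) ⊢ ·
  n5 = 0 | (0 + 0) ⊢ ·
Trace ⟨c⟩ through P, begin at {m0}:
  after c @ step 1: {m3}
  — P admits the full trace.
Trace ⟨c⟩ through Q, begin at {n0}:
  after c @ step 1: no successor for Q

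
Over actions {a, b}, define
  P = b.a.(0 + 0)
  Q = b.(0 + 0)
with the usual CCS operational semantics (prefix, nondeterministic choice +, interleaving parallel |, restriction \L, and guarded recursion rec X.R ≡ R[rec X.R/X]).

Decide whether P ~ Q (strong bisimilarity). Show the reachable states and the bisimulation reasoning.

not bisimilar

P's transition system — 3 states:
  p0 = b.a.(0 + 0) → =b=> p1
  p1 = a.(0 + 0) → =a=> p2
  p2 = 0 + 0 → deadlocked
Q's transition system — 2 states:
  q0 = b.(0 + 0) → =b=> q1
  q1 = 0 + 0 → deadlocked
Coarsest stable partition (strong bisimilarity classes):
  B0 = {p0}
  B1 = {p1}
  B2 = {p2, q1}
  B3 = {q0}
p0 ∈ B0, q0 ∈ B3 → different blocks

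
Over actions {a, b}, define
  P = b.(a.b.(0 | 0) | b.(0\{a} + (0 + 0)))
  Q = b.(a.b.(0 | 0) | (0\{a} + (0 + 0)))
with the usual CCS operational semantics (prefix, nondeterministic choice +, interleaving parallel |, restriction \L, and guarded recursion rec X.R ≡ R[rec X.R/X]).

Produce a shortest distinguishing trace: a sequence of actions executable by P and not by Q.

LTS(P): 7 reachable states
  s0 = b.(a.b.(0 | 0) | b.(0\{a} + (0 + 0))) → -b-> s1
  s1 = a.b.(0 | 0) | b.(0\{a} + (0 + 0)) → -a-> s2, -b-> s3
  s2 = b.(0 | 0) | b.(0\{a} + (0 + 0)) → -b-> s4, -b-> s5
  s3 = a.b.(0 | 0) | (0\{a} + (0 + 0)) → -a-> s5
  s4 = 0 | 0 | b.(0\{a} + (0 + 0)) → -b-> s6
  s5 = b.(0 | 0) | (0\{a} + (0 + 0)) → -b-> s6
  s6 = 0 | 0 | (0\{a} + (0 + 0)) → (no moves)
LTS(Q): 4 reachable states
  t0 = b.(a.b.(0 | 0) | (0\{a} + (0 + 0))) → -b-> t1
  t1 = a.b.(0 | 0) | (0\{a} + (0 + 0)) → -a-> t2
  t2 = b.(0 | 0) | (0\{a} + (0 + 0)) → -b-> t3
  t3 = 0 | 0 | (0\{a} + (0 + 0)) → (no moves)
Executing bb from P (initial set {s0}):
  [1] b ⇒ {s1}
  [2] b ⇒ {s3}
  P completes σ.
Executing bb from Q (initial set {t0}):
  [1] b ⇒ {t1}
  [2] b ⇒ ∅  — Q cannot continue

bb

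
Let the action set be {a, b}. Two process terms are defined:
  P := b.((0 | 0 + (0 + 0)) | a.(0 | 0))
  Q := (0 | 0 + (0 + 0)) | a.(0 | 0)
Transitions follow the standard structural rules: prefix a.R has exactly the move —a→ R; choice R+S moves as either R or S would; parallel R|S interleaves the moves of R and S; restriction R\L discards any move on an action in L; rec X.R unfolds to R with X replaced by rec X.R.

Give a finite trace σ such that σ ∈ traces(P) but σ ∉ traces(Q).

b

LTS(P): 3 reachable states
  u0 = b.((0 | 0 + (0 + 0)) | a.(0 | 0)) ⊢ -b-> u1
  u1 = (0 | 0 + (0 + 0)) | a.(0 | 0) ⊢ -a-> u2
  u2 = (0 | 0 + (0 + 0)) | (0 | 0) ⊢ stopped
LTS(Q): 2 reachable states
  v0 = (0 | 0 + (0 + 0)) | a.(0 | 0) ⊢ -a-> v1
  v1 = (0 | 0 + (0 + 0)) | (0 | 0) ⊢ stopped
Executing b from P (initial set {u0}):
  step 1 (b): {u1}
  P completes σ.
Executing b from Q (initial set {v0}):
  step 1 (b): no successor for Q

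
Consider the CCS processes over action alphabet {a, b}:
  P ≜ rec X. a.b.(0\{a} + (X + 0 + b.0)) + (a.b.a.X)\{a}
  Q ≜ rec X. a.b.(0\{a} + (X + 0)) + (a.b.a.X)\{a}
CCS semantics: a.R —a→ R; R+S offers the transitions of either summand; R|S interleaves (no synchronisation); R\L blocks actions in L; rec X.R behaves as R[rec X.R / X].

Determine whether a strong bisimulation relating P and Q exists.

not bisimilar

P's transition system — 4 states:
  p0 = rec X. a.b.(0\{a} + (X + 0 + b.0)) + (a.b.a.X)\{a} → =a=> p1
  p1 = b.(0\{a} + ((rec X. a.b.(0\{a} + (X + 0 + b.0)) + (a.b.a.X)\{a}) + 0 + b.0)) → =b=> p2
  p2 = 0\{a} + ((rec X. a.b.(0\{a} + (X + 0 + b.0)) + (a.b.a.X)\{a}) + 0 + b.0) → =a=> p1, =b=> p3
  p3 = 0 → (no moves)
Q's transition system — 3 states:
  q0 = rec X. a.b.(0\{a} + (X + 0)) + (a.b.a.X)\{a} → =a=> q1
  q1 = b.(0\{a} + ((rec X. a.b.(0\{a} + (X + 0)) + (a.b.a.X)\{a}) + 0)) → =b=> q2
  q2 = 0\{a} + ((rec X. a.b.(0\{a} + (X + 0)) + (a.b.a.X)\{a}) + 0) → =a=> q1
Bisimilarity quotient blocks:
  B0 = {p0}
  B1 = {p1}
  B2 = {p2}
  B3 = {p3}
  B4 = {q0, q2}
  B5 = {q1}
p0 ∈ B0, q0 ∈ B4 → different blocks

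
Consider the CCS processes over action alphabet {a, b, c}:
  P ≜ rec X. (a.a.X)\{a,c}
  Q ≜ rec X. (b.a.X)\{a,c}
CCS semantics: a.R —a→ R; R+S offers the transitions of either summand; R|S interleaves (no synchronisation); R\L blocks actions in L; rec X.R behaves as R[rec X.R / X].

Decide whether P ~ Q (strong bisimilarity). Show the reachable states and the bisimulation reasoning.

NO

P's transition system — 1 states:
  m0 = rec X. (a.a.X)\{a,c} :: ∅
Q's transition system — 2 states:
  n0 = rec X. (b.a.X)\{a,c} :: -b-> n1
  n1 = (a.(rec X. (b.a.X)\{a,c}))\{a,c} :: ∅
Partition-refinement fixed point:
  B0 = {m0, n1}
  B1 = {n0}
m0 ∈ B0, n0 ∈ B1 → different blocks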